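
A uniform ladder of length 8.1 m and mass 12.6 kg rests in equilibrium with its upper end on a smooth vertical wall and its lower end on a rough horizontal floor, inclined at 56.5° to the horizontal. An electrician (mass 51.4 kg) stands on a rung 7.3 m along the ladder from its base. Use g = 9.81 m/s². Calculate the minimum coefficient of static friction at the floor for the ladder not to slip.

ΣF_y = 0: N_floor = 12.6×9.81 + 51.4×9.81 = 627.84 N.
Torques about the foot: N_wall · 8.1 sin 56.5° = 12.6×9.81×4.05 cos 56.5° + 51.4×9.81×7.3 cos 56.5° → N_wall = 341.69 N.
ΣF_x = 0: f_floor = N_wall = 341.69 N.
μ_min = f_floor / N_floor = 341.69 / 627.84 = 0.5442.

μ_min ≈ 0.544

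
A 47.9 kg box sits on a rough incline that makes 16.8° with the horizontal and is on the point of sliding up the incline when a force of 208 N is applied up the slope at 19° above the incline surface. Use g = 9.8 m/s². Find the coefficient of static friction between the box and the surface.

μ ≈ 0.160

On the verge of sliding up the incline, friction is at its maximum μN and acts down the slope.
Perpendicular to incline: N = W cos 16.8° − P sin 19° = 449.4 − 67.72 = 381.7 N.
Along incline: P cos 19° − μN = W sin 16.8° → μ = −(W sin 16.8° − P cos 19°) / N = 0.1598.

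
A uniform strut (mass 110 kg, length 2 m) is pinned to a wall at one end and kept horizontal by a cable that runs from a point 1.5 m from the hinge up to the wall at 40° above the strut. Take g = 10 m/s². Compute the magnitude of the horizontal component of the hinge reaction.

Take torques about the hinge: T sin 40° · 1.5 = 110×10×1 = 1100 N·m.
So T = 1100 / (0.6428 × 1.5) = 1140.9 N.
ΣF_x = 0: H_x = T cos 40° = 873.95 N.

H_x ≈ 874 N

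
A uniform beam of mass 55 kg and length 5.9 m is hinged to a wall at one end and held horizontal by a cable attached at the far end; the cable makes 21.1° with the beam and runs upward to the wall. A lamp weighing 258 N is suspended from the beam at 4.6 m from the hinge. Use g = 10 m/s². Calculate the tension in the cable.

T ≈ 1320 N

Take torques about the hinge: T sin 21.1° · 5.9 = 55×10×2.95 + 258×4.6 = 2809.3 N·m.
So T = 2809.3 / (0.3600 × 5.9) = 1322.7 N.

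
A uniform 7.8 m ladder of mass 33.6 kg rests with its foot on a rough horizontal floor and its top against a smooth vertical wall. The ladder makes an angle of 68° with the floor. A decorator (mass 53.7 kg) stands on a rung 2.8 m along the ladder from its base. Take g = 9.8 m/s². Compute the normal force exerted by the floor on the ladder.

ΣF_y = 0: N_floor = 33.6×9.8 + 53.7×9.8 = 855.54 N.

N_floor ≈ 856 N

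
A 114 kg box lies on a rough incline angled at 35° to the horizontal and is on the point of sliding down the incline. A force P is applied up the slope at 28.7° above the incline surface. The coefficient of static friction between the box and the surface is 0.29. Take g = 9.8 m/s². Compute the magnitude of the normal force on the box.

N ≈ 671 N

On the verge of sliding down the incline, friction equals μN and acts up the slope.
Perpendicular: N + P sin 28.7° = W cos 35° = 915.2 N.
Along incline: P cos 28.7° + μN = W sin 35° with W sin 35° = 640.8 N.
Solving the pair for P and N: P = 508.8 N, N = 670.8 N (and f = μN = 194.5 N).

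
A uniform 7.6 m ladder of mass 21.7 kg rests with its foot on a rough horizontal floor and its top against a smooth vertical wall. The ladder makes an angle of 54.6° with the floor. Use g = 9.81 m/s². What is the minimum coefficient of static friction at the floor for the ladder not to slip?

ΣF_y = 0: N_floor = 21.7×9.81 = 212.88 N.
Torques about the foot: N_wall · 7.6 sin 54.6° = 21.7×9.81×3.8 cos 54.6° → N_wall = 75.642 N.
ΣF_x = 0: f_floor = N_wall = 75.642 N.
μ_min = f_floor / N_floor = 75.642 / 212.88 = 0.3553.

μ_min ≈ 0.355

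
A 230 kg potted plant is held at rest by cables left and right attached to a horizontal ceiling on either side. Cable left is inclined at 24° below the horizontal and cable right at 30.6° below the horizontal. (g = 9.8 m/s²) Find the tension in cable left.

T_left ≈ 2380 N

Weight W = 230 × 9.8 = 2254 N acts straight down.
Horizontal: T_left cos 24° = T_right cos 30.6°  →  T_right = 1.061 T_left.
Vertical: T_left sin 24° + T_right sin 30.6° = 2254.
Substituting the horizontal relation into the vertical equation gives 0.947 T_left = 2254, so T_left = 2380 N.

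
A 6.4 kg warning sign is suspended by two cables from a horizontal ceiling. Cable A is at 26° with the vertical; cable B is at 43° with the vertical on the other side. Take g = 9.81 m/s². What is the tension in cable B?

Angles from the horizontal: cable A is 90° − 26° = 64°, cable B is 90° − 43° = 47°.
Weight W = 6.4 × 9.81 = 62.78 N acts straight down.
Horizontal: T_A cos 64° = T_B cos 47°  →  T_A = 1.556 T_B.
Vertical: T_A sin 64° + T_B sin 47° = 62.78.
Substituting the horizontal relation into the vertical equation gives 2.13 T_B = 62.78, so T_B = 29.48 N.

T_B ≈ 29.5 N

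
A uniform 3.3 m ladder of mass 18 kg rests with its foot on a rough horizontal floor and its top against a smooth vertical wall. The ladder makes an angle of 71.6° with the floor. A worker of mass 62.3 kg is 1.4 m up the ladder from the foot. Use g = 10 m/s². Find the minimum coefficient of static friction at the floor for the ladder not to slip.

μ_min ≈ 0.147

ΣF_y = 0: N_floor = 18×10 + 62.3×10 = 803 N.
Torques about the foot: N_wall · 3.3 sin 71.6° = 18×10×1.65 cos 71.6° + 62.3×10×1.4 cos 71.6° → N_wall = 117.86 N.
ΣF_x = 0: f_floor = N_wall = 117.86 N.
μ_min = f_floor / N_floor = 117.86 / 803 = 0.1468.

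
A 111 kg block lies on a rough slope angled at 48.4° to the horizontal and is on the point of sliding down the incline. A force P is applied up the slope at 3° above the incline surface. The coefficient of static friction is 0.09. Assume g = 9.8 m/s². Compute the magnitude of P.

On the verge of sliding down the incline, friction equals μN and acts up the slope.
Perpendicular: N + P sin 3° = W cos 48.4° = 722.2 N.
Along incline: P cos 3° + μN = W sin 48.4° with W sin 48.4° = 813.5 N.
Solving the pair for P and N: P = 753 N, N = 682.8 N (and f = μN = 61.45 N).

P ≈ 753 N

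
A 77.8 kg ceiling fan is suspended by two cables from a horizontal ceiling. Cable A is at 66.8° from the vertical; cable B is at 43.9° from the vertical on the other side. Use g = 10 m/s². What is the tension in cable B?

T_B ≈ 764 N

Angles from the horizontal: cable A is 90° − 66.8° = 23.2°, cable B is 90° − 43.9° = 46.1°.
Weight W = 77.8 × 10 = 778 N acts straight down.
Horizontal: T_A cos 23.2° = T_B cos 46.1°  →  T_A = 0.7544 T_B.
Vertical: T_A sin 23.2° + T_B sin 46.1° = 778.
Substituting the horizontal relation into the vertical equation gives 1.018 T_B = 778, so T_B = 764.4 N.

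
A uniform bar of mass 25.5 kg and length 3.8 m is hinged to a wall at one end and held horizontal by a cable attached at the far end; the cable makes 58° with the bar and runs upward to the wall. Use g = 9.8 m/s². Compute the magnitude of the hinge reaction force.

Take torques about the hinge: T sin 58° · 3.8 = 25.5×9.8×1.9 = 474.81 N·m.
So T = 474.81 / (0.8480 × 3.8) = 147.34 N.
ΣF_x = 0: H_x = T cos 58° = 78.077 N.
ΣF_y = 0: H_y = (25.5×9.8) − T sin 58° = 249.9 − 124.95 = 124.95 N.
|H| = √(H_x² + H_y²) = √((78.077)² + (124.95)²) = 147.34 N.

|H| ≈ 147 N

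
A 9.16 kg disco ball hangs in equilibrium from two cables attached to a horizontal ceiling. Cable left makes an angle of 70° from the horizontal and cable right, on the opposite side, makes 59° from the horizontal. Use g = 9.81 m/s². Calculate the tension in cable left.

T_left ≈ 59.6 N

Weight W = 9.16 × 9.81 = 89.86 N acts straight down.
Horizontal: T_left cos 70° = T_right cos 59°  →  T_right = 0.6641 T_left.
Vertical: T_left sin 70° + T_right sin 59° = 89.86.
Substituting the horizontal relation into the vertical equation gives 1.509 T_left = 89.86, so T_left = 59.55 N.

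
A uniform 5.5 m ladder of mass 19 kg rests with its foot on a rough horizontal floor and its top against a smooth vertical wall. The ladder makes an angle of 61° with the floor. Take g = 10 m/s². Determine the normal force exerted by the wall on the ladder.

Torques about the foot: N_wall · 5.5 sin 61° = 19×10×2.75 cos 61° → N_wall = 52.659 N.

N_wall ≈ 52.7 N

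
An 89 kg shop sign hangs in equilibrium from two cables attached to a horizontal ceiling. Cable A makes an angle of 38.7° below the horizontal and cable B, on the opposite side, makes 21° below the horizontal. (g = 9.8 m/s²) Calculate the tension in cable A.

Weight W = 89 × 9.8 = 872.2 N acts straight down.
Horizontal: T_A cos 38.7° = T_B cos 21°  →  T_B = 0.836 T_A.
Vertical: T_A sin 38.7° + T_B sin 21° = 872.2.
Substituting the horizontal relation into the vertical equation gives 0.9248 T_A = 872.2, so T_A = 943.1 N.

T_A ≈ 943 N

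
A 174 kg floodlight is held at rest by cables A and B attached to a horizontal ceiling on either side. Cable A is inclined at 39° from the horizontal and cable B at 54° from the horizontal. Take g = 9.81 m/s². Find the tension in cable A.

T_A ≈ 1000 N

Weight W = 174 × 9.81 = 1707 N acts straight down.
Horizontal: T_A cos 39° = T_B cos 54°  →  T_B = 1.322 T_A.
Vertical: T_A sin 39° + T_B sin 54° = 1707.
Substituting the horizontal relation into the vertical equation gives 1.699 T_A = 1707, so T_A = 1005 N.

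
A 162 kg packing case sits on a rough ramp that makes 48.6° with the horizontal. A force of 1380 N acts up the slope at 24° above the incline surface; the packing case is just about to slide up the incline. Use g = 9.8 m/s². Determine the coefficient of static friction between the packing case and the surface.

On the verge of sliding up the incline, friction is at its maximum μN and acts down the slope.
Perpendicular to incline: N = W cos 48.6° − P sin 24° = 1050 − 561.3 = 488.6 N.
Along incline: P cos 24° − μN = W sin 48.6° → μ = −(W sin 48.6° − P cos 24°) / N = 0.1429.

μ ≈ 0.143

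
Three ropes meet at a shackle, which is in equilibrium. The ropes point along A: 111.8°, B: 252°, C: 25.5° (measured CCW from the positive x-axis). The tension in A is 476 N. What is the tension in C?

Resolve: ΣF_x = 476 cos 111.8° + T_B cos 252° + T_C cos 25.5° = 0.
        ΣF_y = 476 sin 111.8° + T_B sin 252° + T_C sin 25.5° = 0.
The known terms sum to (-176.8, 442) N, so -0.3090 T_B + 0.9026 T_C = 176.8 and -0.9511 T_B + 0.4305 T_C = -442.
Solving simultaneously: T_B = 654.8 N, T_C = 420 N.

T_C ≈ 420 N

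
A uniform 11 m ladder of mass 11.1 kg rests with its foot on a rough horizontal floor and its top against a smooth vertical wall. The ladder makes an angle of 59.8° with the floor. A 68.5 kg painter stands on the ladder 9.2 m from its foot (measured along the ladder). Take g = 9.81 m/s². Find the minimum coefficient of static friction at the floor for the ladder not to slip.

ΣF_y = 0: N_floor = 11.1×9.81 + 68.5×9.81 = 780.88 N.
Torques about the foot: N_wall · 11 sin 59.8° = 11.1×9.81×5.5 cos 59.8° + 68.5×9.81×9.2 cos 59.8° → N_wall = 358.79 N.
ΣF_x = 0: f_floor = N_wall = 358.79 N.
μ_min = f_floor / N_floor = 358.79 / 780.88 = 0.4595.

μ_min ≈ 0.459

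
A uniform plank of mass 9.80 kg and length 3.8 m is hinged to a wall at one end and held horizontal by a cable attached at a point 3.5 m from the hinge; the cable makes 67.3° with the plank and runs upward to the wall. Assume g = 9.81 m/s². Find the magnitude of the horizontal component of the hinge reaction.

H_x ≈ 21.8 N

Take torques about the hinge: T sin 67.3° · 3.5 = 9.80×9.81×1.9 = 182.66 N·m.
So T = 182.66 / (0.9225 × 3.5) = 56.571 N.
ΣF_x = 0: H_x = T cos 67.3° = 21.831 N.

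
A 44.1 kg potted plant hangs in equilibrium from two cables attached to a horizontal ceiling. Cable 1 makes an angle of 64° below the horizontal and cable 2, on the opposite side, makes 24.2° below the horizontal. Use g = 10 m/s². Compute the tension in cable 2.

Weight W = 44.1 × 10 = 441 N acts straight down.
Horizontal: T_1 cos 64° = T_2 cos 24.2°  →  T_1 = 2.081 T_2.
Vertical: T_1 sin 64° + T_2 sin 24.2° = 441.
Substituting the horizontal relation into the vertical equation gives 2.28 T_2 = 441, so T_2 = 193.4 N.

T_2 ≈ 193 N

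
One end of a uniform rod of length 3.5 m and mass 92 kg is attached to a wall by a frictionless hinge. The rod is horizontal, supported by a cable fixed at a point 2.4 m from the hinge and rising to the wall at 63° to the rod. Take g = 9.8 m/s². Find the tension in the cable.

T ≈ 738 N

Take torques about the hinge: T sin 63° · 2.4 = 92×9.8×1.75 = 1577.8 N·m.
So T = 1577.8 / (0.8910 × 2.4) = 737.84 N.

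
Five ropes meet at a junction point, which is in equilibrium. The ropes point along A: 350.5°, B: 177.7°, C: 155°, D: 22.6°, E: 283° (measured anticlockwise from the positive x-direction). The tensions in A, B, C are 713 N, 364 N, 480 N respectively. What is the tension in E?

T_E ≈ 131 N

Resolve: ΣF_x = 713 cos 350.5° + 364 cos 177.7° + 480 cos 155° + T_D cos 22.6° + T_E cos 283° = 0.
        ΣF_y = 713 sin 350.5° + 364 sin 177.7° + 480 sin 155° + T_D sin 22.6° + T_E sin 283° = 0.
The known terms sum to (-95.51, 99.79) N, so 0.9232 T_D + 0.2250 T_E = 95.51 and 0.3843 T_D − 0.9744 T_E = -99.79.
Solving simultaneously: T_D = 71.62 N, T_E = 130.7 N.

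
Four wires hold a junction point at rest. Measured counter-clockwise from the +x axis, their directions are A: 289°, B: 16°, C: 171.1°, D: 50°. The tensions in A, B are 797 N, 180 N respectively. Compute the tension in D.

T_D ≈ 734 N

Resolve: ΣF_x = 797 cos 289° + 180 cos 16° + T_C cos 171.1° + T_D cos 50° = 0.
        ΣF_y = 797 sin 289° + 180 sin 16° + T_C sin 171.1° + T_D sin 50° = 0.
The known terms sum to (432.5, -704) N, so -0.9880 T_C + 0.6428 T_D = -432.5 and 0.1547 T_C + 0.7660 T_D = 704.
Solving simultaneously: T_C = 915.4 N, T_D = 734.1 N.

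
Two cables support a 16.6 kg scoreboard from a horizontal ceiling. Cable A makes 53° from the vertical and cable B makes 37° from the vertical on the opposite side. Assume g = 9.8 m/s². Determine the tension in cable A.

T_A ≈ 97.9 N

Angles from the horizontal: cable A is 90° − 53° = 37°, cable B is 90° − 37° = 53°.
Weight W = 16.6 × 9.8 = 162.7 N acts straight down.
Horizontal: T_A cos 37° = T_B cos 53°  →  T_B = 1.327 T_A.
Vertical: T_A sin 37° + T_B sin 53° = 162.7.
Substituting the horizontal relation into the vertical equation gives 1.662 T_A = 162.7, so T_A = 97.9 N.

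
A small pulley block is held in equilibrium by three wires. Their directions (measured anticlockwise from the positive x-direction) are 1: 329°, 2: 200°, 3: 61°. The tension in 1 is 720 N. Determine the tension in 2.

T_2 ≈ 1100 N

Resolve: ΣF_x = 720 cos 329° + T_2 cos 200° + T_3 cos 61° = 0.
        ΣF_y = 720 sin 329° + T_2 sin 200° + T_3 sin 61° = 0.
The known terms sum to (617.2, -370.8) N, so -0.9397 T_2 + 0.4848 T_3 = -617.2 and -0.3420 T_2 + 0.8746 T_3 = 370.8.
Solving simultaneously: T_2 = 1097 N, T_3 = 852.9 N.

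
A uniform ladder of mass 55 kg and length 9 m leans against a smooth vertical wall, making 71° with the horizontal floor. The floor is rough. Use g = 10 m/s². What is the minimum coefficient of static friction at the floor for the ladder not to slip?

μ_min ≈ 0.172

ΣF_y = 0: N_floor = 55×10 = 550 N.
Torques about the foot: N_wall · 9 sin 71° = 55×10×4.5 cos 71° → N_wall = 94.69 N.
ΣF_x = 0: f_floor = N_wall = 94.69 N.
μ_min = f_floor / N_floor = 94.69 / 550 = 0.1722.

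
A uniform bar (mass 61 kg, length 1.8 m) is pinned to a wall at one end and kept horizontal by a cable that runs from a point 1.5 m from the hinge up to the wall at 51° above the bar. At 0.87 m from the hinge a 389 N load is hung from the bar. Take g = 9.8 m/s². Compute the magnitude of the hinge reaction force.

|H| ≈ 621 N

Take torques about the hinge: T sin 51° · 1.5 = 61×9.8×0.9 + 389×0.87 = 876.45 N·m.
So T = 876.45 / (0.7771 × 1.5) = 751.85 N.
ΣF_x = 0: H_x = T cos 51° = 473.16 N.
ΣF_y = 0: H_y = (61×9.8 + 389) − T sin 51° = 986.8 − 584.3 = 402.5 N.
|H| = √(H_x² + H_y²) = √((473.16)² + (402.5)²) = 621.2 N.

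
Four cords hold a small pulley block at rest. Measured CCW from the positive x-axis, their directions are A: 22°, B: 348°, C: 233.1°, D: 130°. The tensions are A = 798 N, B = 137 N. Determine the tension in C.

T_C ≈ 866 N

Resolve: ΣF_x = 798 cos 22° + 137 cos 348° + T_C cos 233.1° + T_D cos 130° = 0.
        ΣF_y = 798 sin 22° + 137 sin 348° + T_C sin 233.1° + T_D sin 130° = 0.
The known terms sum to (873.9, 270.5) N, so -0.6004 T_C − 0.6428 T_D = -873.9 and -0.7997 T_C + 0.7660 T_D = -270.5.
Solving simultaneously: T_C = 865.8 N, T_D = 550.8 N.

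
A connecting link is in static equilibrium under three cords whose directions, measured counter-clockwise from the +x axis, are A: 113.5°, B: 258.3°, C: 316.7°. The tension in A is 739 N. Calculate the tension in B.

T_B ≈ 342 N

Resolve: ΣF_x = 739 cos 113.5° + T_B cos 258.3° + T_C cos 316.7° = 0.
        ΣF_y = 739 sin 113.5° + T_B sin 258.3° + T_C sin 316.7° = 0.
The known terms sum to (-294.7, 677.7) N, so -0.2028 T_B + 0.7278 T_C = 294.7 and -0.9792 T_B − 0.6858 T_C = -677.7.
Solving simultaneously: T_B = 341.8 N, T_C = 500.1 N.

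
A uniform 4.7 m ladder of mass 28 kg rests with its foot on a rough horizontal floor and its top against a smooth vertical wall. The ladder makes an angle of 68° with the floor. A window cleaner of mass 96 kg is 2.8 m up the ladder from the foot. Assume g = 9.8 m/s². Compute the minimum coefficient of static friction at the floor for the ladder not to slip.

ΣF_y = 0: N_floor = 28×9.8 + 96×9.8 = 1215.2 N.
Torques about the foot: N_wall · 4.7 sin 68° = 28×9.8×2.35 cos 68° + 96×9.8×2.8 cos 68° → N_wall = 281.88 N.
ΣF_x = 0: f_floor = N_wall = 281.88 N.
μ_min = f_floor / N_floor = 281.88 / 1215.2 = 0.232.

μ_min ≈ 0.232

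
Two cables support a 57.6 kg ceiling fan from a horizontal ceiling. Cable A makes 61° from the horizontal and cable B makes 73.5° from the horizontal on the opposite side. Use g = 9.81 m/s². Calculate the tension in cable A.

Weight W = 57.6 × 9.81 = 565.1 N acts straight down.
Horizontal: T_A cos 61° = T_B cos 73.5°  →  T_B = 1.707 T_A.
Vertical: T_A sin 61° + T_B sin 73.5° = 565.1.
Substituting the horizontal relation into the vertical equation gives 2.511 T_A = 565.1, so T_A = 225 N.

T_A ≈ 225 N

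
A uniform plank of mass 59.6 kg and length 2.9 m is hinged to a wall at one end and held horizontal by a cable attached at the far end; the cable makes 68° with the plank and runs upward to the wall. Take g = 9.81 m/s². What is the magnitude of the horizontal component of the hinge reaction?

H_x ≈ 118 N

Take torques about the hinge: T sin 68° · 2.9 = 59.6×9.81×1.45 = 847.78 N·m.
So T = 847.78 / (0.9272 × 2.9) = 315.3 N.
ΣF_x = 0: H_x = T cos 68° = 118.11 N.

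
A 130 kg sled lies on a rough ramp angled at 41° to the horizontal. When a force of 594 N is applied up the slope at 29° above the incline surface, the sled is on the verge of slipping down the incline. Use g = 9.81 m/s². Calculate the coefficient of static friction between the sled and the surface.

On the verge of sliding down the incline, friction is at its maximum μN and acts up the slope.
Perpendicular to incline: N = W cos 41° − P sin 29° = 962.5 − 288 = 674.5 N.
Along incline: P cos 29° + μN = W sin 41° → μ = (W sin 41° − P cos 29°) / N = 0.4702.

μ ≈ 0.470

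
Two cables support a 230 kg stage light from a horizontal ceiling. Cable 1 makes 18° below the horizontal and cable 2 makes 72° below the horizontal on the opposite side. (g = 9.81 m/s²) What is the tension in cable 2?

Weight W = 230 × 9.81 = 2256 N acts straight down.
Horizontal: T_1 cos 18° = T_2 cos 72°  →  T_1 = 0.3249 T_2.
Vertical: T_1 sin 18° + T_2 sin 72° = 2256.
Substituting the horizontal relation into the vertical equation gives 1.051 T_2 = 2256, so T_2 = 2146 N.

T_2 ≈ 2150 N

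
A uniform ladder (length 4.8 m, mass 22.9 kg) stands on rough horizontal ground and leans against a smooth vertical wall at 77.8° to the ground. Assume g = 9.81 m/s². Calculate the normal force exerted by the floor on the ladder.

ΣF_y = 0: N_floor = 22.9×9.81 = 224.65 N.

N_floor ≈ 225 N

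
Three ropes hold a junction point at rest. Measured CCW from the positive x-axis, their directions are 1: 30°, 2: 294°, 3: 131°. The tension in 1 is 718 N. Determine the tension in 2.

T_2 ≈ 2410 N

Resolve: ΣF_x = 718 cos 30° + T_2 cos 294° + T_3 cos 131° = 0.
        ΣF_y = 718 sin 30° + T_2 sin 294° + T_3 sin 131° = 0.
The known terms sum to (621.8, 359) N, so 0.4067 T_2 − 0.6561 T_3 = -621.8 and -0.9135 T_2 + 0.7547 T_3 = -359.
Solving simultaneously: T_2 = 2411 N, T_3 = 2442 N.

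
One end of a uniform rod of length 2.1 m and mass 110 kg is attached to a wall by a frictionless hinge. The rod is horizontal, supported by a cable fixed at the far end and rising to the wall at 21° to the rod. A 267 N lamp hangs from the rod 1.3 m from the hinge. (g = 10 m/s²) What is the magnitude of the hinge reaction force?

Take torques about the hinge: T sin 21° · 2.1 = 110×10×1.05 + 267×1.3 = 1502.1 N·m.
So T = 1502.1 / (0.3584 × 2.1) = 1996 N.
ΣF_x = 0: H_x = T cos 21° = 1863.4 N.
ΣF_y = 0: H_y = (110×10 + 267) − T sin 21° = 1367 − 715.29 = 651.71 N.
|H| = √(H_x² + H_y²) = √((1863.4)² + (651.71)²) = 1974.1 N.

|H| ≈ 1970 N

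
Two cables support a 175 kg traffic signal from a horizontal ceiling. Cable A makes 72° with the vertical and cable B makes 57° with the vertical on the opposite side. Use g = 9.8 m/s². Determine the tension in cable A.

T_A ≈ 1850 N

Angles from the horizontal: cable A is 90° − 72° = 18°, cable B is 90° − 57° = 33°.
Weight W = 175 × 9.8 = 1715 N acts straight down.
Horizontal: T_A cos 18° = T_B cos 33°  →  T_B = 1.134 T_A.
Vertical: T_A sin 18° + T_B sin 33° = 1715.
Substituting the horizontal relation into the vertical equation gives 0.9266 T_A = 1715, so T_A = 1851 N.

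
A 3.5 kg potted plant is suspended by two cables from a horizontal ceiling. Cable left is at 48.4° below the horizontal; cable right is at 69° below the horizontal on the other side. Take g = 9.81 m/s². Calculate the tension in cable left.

T_left ≈ 13.9 N

Weight W = 3.5 × 9.81 = 34.34 N acts straight down.
Horizontal: T_left cos 48.4° = T_right cos 69°  →  T_right = 1.853 T_left.
Vertical: T_left sin 48.4° + T_right sin 69° = 34.34.
Substituting the horizontal relation into the vertical equation gives 2.477 T_left = 34.34, so T_left = 13.86 N.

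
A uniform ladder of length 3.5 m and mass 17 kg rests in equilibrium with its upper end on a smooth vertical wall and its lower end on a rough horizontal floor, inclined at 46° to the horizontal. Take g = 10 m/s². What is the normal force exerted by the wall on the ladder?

N_wall ≈ 82.1 N

Torques about the foot: N_wall · 3.5 sin 46° = 17×10×1.75 cos 46° → N_wall = 82.084 N.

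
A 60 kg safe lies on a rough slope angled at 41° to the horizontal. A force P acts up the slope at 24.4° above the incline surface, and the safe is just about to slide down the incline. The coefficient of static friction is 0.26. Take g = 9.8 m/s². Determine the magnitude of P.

On the verge of sliding down the incline, friction equals μN and acts up the slope.
Perpendicular: N + P sin 24.4° = W cos 41° = 443.8 N.
Along incline: P cos 24.4° + μN = W sin 41° with W sin 41° = 385.8 N.
Solving the pair for P and N: P = 336.6 N, N = 304.7 N (and f = μN = 79.23 N).

P ≈ 337 N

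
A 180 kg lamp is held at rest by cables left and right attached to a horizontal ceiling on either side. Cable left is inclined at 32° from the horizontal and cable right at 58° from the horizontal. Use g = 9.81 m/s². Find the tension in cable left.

Weight W = 180 × 9.81 = 1766 N acts straight down.
Horizontal: T_left cos 32° = T_right cos 58°  →  T_right = 1.6 T_left.
Vertical: T_left sin 32° + T_right sin 58° = 1766.
Substituting the horizontal relation into the vertical equation gives 1.887 T_left = 1766, so T_left = 935.7 N.

T_left ≈ 936 N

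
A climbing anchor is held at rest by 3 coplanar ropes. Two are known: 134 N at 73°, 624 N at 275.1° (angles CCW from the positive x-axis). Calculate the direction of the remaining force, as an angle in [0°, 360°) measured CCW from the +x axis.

θ ≈ 101°

Sum the known components: ΣF_x = 94.65 N, ΣF_y = -493.4 N.
For equilibrium the remaining force must supply (−ΣF_x, −ΣF_y) = (-94.65, 493.4) N.
Magnitude = √((-94.65)² + (493.4)²) = 502.4 N; direction = atan2(493.4, -94.65) = 100.9°.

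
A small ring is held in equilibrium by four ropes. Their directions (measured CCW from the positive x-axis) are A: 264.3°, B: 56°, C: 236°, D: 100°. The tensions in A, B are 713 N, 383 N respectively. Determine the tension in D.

T_D ≈ 487 N

Resolve: ΣF_x = 713 cos 264.3° + 383 cos 56° + T_C cos 236° + T_D cos 100° = 0.
        ΣF_y = 713 sin 264.3° + 383 sin 56° + T_C sin 236° + T_D sin 100° = 0.
The known terms sum to (143.4, -392) N, so -0.5592 T_C − 0.1736 T_D = -143.4 and -0.8290 T_C + 0.9848 T_D = 392.
Solving simultaneously: T_C = 105.3 N, T_D = 486.6 N.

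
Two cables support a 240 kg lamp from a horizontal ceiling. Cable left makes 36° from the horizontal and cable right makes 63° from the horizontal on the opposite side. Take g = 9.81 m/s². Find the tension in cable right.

T_right ≈ 1930 N

Weight W = 240 × 9.81 = 2354 N acts straight down.
Horizontal: T_left cos 36° = T_right cos 63°  →  T_left = 0.5612 T_right.
Vertical: T_left sin 36° + T_right sin 63° = 2354.
Substituting the horizontal relation into the vertical equation gives 1.221 T_right = 2354, so T_right = 1928 N.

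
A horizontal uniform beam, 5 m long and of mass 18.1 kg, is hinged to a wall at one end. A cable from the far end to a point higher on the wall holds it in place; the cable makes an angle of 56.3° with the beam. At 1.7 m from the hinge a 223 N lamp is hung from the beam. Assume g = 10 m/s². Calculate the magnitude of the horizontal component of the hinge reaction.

Take torques about the hinge: T sin 56.3° · 5 = 18.1×10×2.5 + 223×1.7 = 831.6 N·m.
So T = 831.6 / (0.8320 × 5) = 199.91 N.
ΣF_x = 0: H_x = T cos 56.3° = 110.92 N.

H_x ≈ 111 N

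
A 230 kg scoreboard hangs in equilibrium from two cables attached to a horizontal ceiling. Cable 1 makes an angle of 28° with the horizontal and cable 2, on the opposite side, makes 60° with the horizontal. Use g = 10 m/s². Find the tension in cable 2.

Weight W = 230 × 10 = 2300 N acts straight down.
Horizontal: T_1 cos 28° = T_2 cos 60°  →  T_1 = 0.5663 T_2.
Vertical: T_1 sin 28° + T_2 sin 60° = 2300.
Substituting the horizontal relation into the vertical equation gives 1.132 T_2 = 2300, so T_2 = 2032 N.

T_2 ≈ 2030 N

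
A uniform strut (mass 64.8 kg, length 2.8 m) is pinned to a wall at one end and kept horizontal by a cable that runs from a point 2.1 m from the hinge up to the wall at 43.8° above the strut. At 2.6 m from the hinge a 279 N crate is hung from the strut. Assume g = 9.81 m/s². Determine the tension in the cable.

Take torques about the hinge: T sin 43.8° · 2.1 = 64.8×9.81×1.4 + 279×2.6 = 1615.4 N·m.
So T = 1615.4 / (0.6921 × 2.1) = 1111.4 N.

T ≈ 1110 N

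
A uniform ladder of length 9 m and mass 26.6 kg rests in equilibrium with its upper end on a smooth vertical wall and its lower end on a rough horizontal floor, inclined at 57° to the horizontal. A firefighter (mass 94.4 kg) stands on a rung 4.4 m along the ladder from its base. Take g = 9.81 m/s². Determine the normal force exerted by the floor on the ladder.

N_floor ≈ 1190 N

ΣF_y = 0: N_floor = 26.6×9.81 + 94.4×9.81 = 1187 N.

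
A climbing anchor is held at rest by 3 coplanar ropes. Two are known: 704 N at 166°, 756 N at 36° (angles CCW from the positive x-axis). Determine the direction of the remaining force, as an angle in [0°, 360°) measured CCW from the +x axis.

Sum the known components: ΣF_x = -71.47 N, ΣF_y = 614.7 N.
For equilibrium the remaining force must supply (−ΣF_x, −ΣF_y) = (71.47, -614.7) N.
Magnitude = √((71.47)² + (-614.7)²) = 618.8 N; direction = atan2(-614.7, 71.47) = 276.6°.

θ ≈ 277°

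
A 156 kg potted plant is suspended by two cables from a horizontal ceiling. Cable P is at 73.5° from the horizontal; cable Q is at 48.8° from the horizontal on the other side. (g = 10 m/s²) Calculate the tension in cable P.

T_P ≈ 1220 N

Weight W = 156 × 10 = 1560 N acts straight down.
Horizontal: T_P cos 73.5° = T_Q cos 48.8°  →  T_Q = 0.4312 T_P.
Vertical: T_P sin 73.5° + T_Q sin 48.8° = 1560.
Substituting the horizontal relation into the vertical equation gives 1.283 T_P = 1560, so T_P = 1216 N.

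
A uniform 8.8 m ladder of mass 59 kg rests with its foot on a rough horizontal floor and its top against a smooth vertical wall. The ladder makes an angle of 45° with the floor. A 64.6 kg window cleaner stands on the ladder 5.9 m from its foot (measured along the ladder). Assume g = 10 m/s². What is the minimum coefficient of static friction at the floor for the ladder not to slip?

μ_min ≈ 0.589

ΣF_y = 0: N_floor = 59×10 + 64.6×10 = 1236 N.
Torques about the foot: N_wall · 8.8 sin 45° = 59×10×4.4 cos 45° + 64.6×10×5.9 cos 45° → N_wall = 728.11 N.
ΣF_x = 0: f_floor = N_wall = 728.11 N.
μ_min = f_floor / N_floor = 728.11 / 1236 = 0.5891.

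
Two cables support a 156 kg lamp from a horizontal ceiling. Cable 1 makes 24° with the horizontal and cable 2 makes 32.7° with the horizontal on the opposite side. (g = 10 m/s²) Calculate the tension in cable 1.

T_1 ≈ 1570 N

Weight W = 156 × 10 = 1560 N acts straight down.
Horizontal: T_1 cos 24° = T_2 cos 32.7°  →  T_2 = 1.086 T_1.
Vertical: T_1 sin 24° + T_2 sin 32.7° = 1560.
Substituting the horizontal relation into the vertical equation gives 0.9932 T_1 = 1560, so T_1 = 1571 N.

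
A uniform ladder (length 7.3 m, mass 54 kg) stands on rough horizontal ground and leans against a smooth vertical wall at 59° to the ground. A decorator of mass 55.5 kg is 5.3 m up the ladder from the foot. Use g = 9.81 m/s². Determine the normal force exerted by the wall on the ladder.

Torques about the foot: N_wall · 7.3 sin 59° = 54×9.81×3.65 cos 59° + 55.5×9.81×5.3 cos 59° → N_wall = 396.66 N.

N_wall ≈ 397 N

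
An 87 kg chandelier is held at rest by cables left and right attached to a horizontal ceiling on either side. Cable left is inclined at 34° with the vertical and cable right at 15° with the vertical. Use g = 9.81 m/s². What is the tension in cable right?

T_right ≈ 632 N

Angles from the horizontal: cable left is 90° − 34° = 56°, cable right is 90° − 15° = 75°.
Weight W = 87 × 9.81 = 853.5 N acts straight down.
Horizontal: T_left cos 56° = T_right cos 75°  →  T_left = 0.4628 T_right.
Vertical: T_left sin 56° + T_right sin 75° = 853.5.
Substituting the horizontal relation into the vertical equation gives 1.35 T_right = 853.5, so T_right = 632.4 N.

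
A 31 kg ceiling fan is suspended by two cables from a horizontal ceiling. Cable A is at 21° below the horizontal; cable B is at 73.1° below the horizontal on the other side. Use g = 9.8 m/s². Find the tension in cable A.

Weight W = 31 × 9.8 = 303.8 N acts straight down.
Horizontal: T_A cos 21° = T_B cos 73.1°  →  T_B = 3.211 T_A.
Vertical: T_A sin 21° + T_B sin 73.1° = 303.8.
Substituting the horizontal relation into the vertical equation gives 3.431 T_A = 303.8, so T_A = 88.54 N.

T_A ≈ 88.5 N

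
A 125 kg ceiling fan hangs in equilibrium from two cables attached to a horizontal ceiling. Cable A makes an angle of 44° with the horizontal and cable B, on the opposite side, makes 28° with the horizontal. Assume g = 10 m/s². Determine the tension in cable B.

T_B ≈ 945 N

Weight W = 125 × 10 = 1250 N acts straight down.
Horizontal: T_A cos 44° = T_B cos 28°  →  T_A = 1.227 T_B.
Vertical: T_A sin 44° + T_B sin 28° = 1250.
Substituting the horizontal relation into the vertical equation gives 1.322 T_B = 1250, so T_B = 945.4 N.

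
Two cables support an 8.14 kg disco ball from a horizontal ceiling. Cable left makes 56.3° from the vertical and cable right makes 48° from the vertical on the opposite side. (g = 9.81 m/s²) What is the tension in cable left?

T_left ≈ 61.2 N

Angles from the horizontal: cable left is 90° − 56.3° = 33.7°, cable right is 90° − 48° = 42°.
Weight W = 8.14 × 9.81 = 79.85 N acts straight down.
Horizontal: T_left cos 33.7° = T_right cos 42°  →  T_right = 1.12 T_left.
Vertical: T_left sin 33.7° + T_right sin 42° = 79.85.
Substituting the horizontal relation into the vertical equation gives 1.304 T_left = 79.85, so T_left = 61.24 N.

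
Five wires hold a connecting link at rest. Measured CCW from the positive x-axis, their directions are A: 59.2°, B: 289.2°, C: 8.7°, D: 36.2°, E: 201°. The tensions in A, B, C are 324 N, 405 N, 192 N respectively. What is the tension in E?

Resolve: ΣF_x = 324 cos 59.2° + 405 cos 289.2° + 192 cos 8.7° + T_D cos 36.2° + T_E cos 201° = 0.
        ΣF_y = 324 sin 59.2° + 405 sin 289.2° + 192 sin 8.7° + T_D sin 36.2° + T_E sin 201° = 0.
The known terms sum to (488.9, -75.13) N, so 0.8070 T_D − 0.9336 T_E = -488.9 and 0.5906 T_D − 0.3584 T_E = 75.13.
Solving simultaneously: T_D = 935.7 N, T_E = 1332 N.

T_E ≈ 1330 N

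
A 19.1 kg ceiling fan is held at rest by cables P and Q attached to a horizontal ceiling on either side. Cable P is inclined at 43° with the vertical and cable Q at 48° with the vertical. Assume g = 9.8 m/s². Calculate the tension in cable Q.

Angles from the horizontal: cable P is 90° − 43° = 47°, cable Q is 90° − 48° = 42°.
Weight W = 19.1 × 9.8 = 187.2 N acts straight down.
Horizontal: T_P cos 47° = T_Q cos 42°  →  T_P = 1.09 T_Q.
Vertical: T_P sin 47° + T_Q sin 42° = 187.2.
Substituting the horizontal relation into the vertical equation gives 1.466 T_Q = 187.2, so T_Q = 127.7 N.

T_Q ≈ 128 N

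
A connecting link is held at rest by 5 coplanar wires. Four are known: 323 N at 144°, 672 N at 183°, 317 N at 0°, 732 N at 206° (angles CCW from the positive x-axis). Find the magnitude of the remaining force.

Sum the known components: ΣF_x = -1273 N, ΣF_y = -166.2 N.
For equilibrium the remaining force must supply (−ΣF_x, −ΣF_y) = (1273, 166.2) N.
Magnitude = √((1273)² + (166.2)²) = 1284 N; direction = atan2(166.2, 1273) = 7.4°.

F ≈ 1280 N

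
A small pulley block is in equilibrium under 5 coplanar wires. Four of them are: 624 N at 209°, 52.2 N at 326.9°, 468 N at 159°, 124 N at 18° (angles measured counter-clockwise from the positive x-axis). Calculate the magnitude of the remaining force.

Sum the known components: ΣF_x = -821 N, ΣF_y = -125 N.
For equilibrium the remaining force must supply (−ΣF_x, −ΣF_y) = (821, 125) N.
Magnitude = √((821)² + (125)²) = 830.5 N; direction = atan2(125, 821) = 8.7°.

F ≈ 830 N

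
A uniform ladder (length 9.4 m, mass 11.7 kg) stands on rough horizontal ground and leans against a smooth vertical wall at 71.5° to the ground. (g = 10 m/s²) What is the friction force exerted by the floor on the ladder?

f ≈ 19.6 N

Torques about the foot: N_wall · 9.4 sin 71.5° = 11.7×10×4.7 cos 71.5° → N_wall = 19.574 N.
ΣF_x = 0: f_floor = N_wall = 19.574 N.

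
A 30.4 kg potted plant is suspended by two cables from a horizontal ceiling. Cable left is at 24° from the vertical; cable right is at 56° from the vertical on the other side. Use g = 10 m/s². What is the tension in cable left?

Angles from the horizontal: cable left is 90° − 24° = 66°, cable right is 90° − 56° = 34°.
Weight W = 30.4 × 10 = 304 N acts straight down.
Horizontal: T_left cos 66° = T_right cos 34°  →  T_right = 0.4906 T_left.
Vertical: T_left sin 66° + T_right sin 34° = 304.
Substituting the horizontal relation into the vertical equation gives 1.188 T_left = 304, so T_left = 255.9 N.

T_left ≈ 256 N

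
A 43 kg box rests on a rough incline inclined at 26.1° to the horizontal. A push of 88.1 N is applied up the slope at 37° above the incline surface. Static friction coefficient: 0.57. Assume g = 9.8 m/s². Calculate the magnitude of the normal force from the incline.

Axes along / perpendicular to the incline. W sin 26.1° = 185.4 N down-slope; W cos 26.1° = 378.4 N into the surface.
Perpendicular: N = W cos 26.1° − P sin 37° = 378.4 − 53.02 = 325.4 N.
Along incline: P cos 37° + f = W sin 26.1° (friction acts up-slope) → f = 185.4 − 70.36 = 115 N.
|f| = 115 N ≤ μN = 185.5 N, so the box is indeed static.

N ≈ 325 N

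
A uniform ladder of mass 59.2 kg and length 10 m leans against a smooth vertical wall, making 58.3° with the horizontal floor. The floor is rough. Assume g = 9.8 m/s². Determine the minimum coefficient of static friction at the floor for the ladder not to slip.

μ_min ≈ 0.309

ΣF_y = 0: N_floor = 59.2×9.8 = 580.16 N.
Torques about the foot: N_wall · 10 sin 58.3° = 59.2×9.8×5 cos 58.3° → N_wall = 179.16 N.
ΣF_x = 0: f_floor = N_wall = 179.16 N.
μ_min = f_floor / N_floor = 179.16 / 580.16 = 0.3088.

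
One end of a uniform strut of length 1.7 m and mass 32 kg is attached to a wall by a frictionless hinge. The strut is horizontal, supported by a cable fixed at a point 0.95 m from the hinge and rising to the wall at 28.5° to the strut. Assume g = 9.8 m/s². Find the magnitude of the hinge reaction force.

Take torques about the hinge: T sin 28.5° · 0.95 = 32×9.8×0.85 = 266.56 N·m.
So T = 266.56 / (0.4772 × 0.95) = 588.04 N.
ΣF_x = 0: H_x = T cos 28.5° = 516.78 N.
ΣF_y = 0: H_y = (32×9.8) − T sin 28.5° = 313.6 − 280.59 = 33.011 N.
|H| = √(H_x² + H_y²) = √((516.78)² + (33.011)²) = 517.83 N.

|H| ≈ 518 N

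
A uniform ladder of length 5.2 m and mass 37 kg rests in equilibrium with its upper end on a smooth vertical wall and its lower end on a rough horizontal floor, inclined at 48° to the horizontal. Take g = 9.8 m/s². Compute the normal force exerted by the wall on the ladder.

Torques about the foot: N_wall · 5.2 sin 48° = 37×9.8×2.6 cos 48° → N_wall = 163.24 N.

N_wall ≈ 163 N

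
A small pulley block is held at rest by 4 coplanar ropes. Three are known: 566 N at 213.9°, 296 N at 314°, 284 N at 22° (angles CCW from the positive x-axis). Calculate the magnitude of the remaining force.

F ≈ 422 N

Sum the known components: ΣF_x = -0.8479 N, ΣF_y = -422.2 N.
For equilibrium the remaining force must supply (−ΣF_x, −ΣF_y) = (0.8479, 422.2) N.
Magnitude = √((0.8479)² + (422.2)²) = 422.2 N; direction = atan2(422.2, 0.8479) = 89.9°.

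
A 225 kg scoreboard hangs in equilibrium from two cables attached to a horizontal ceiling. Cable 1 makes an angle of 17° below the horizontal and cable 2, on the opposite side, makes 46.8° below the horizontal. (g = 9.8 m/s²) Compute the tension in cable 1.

T_1 ≈ 1680 N

Weight W = 225 × 9.8 = 2205 N acts straight down.
Horizontal: T_1 cos 17° = T_2 cos 46.8°  →  T_2 = 1.397 T_1.
Vertical: T_1 sin 17° + T_2 sin 46.8° = 2205.
Substituting the horizontal relation into the vertical equation gives 1.311 T_1 = 2205, so T_1 = 1682 N.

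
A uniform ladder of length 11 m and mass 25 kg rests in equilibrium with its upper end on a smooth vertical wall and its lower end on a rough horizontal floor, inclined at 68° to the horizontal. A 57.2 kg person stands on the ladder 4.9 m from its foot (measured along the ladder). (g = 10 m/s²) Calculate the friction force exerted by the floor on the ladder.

Torques about the foot: N_wall · 11 sin 68° = 25×10×5.5 cos 68° + 57.2×10×4.9 cos 68° → N_wall = 153.45 N.
ΣF_x = 0: f_floor = N_wall = 153.45 N.

f ≈ 153 N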